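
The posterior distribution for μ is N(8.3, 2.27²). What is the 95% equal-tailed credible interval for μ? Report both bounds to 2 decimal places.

The posterior is symmetric, so the 95% equal-tailed interval is μ = 8.3 ± z·2.27 with z = 1.960.
Half-width: 1.960 × 2.27 = 4.45.
8.3 − 4.45 = 3.85; 8.3 + 4.45 = 12.75.

[3.85, 12.75]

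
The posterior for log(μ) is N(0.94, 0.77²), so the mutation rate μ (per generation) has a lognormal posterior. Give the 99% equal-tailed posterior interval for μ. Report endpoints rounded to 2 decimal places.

On the log scale the 99% interval is 0.94 ± 2.576 × 0.77 = [-1.0434, 2.9234].
Exponentiate: [e^-1.0434, e^2.9234] = [0.35, 18.60].

[0.35, 18.60]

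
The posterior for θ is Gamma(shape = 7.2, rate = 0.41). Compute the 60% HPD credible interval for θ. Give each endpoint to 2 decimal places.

[10.52, 20.91]

The posterior is unimodal and skewed, so the HPD interval has equal density at both endpoints and is the shortest 60% interval.
Solving f(10.52) = f(20.91) with F(20.91) − F(10.52) = 0.60 gives [10.52, 20.91].
For comparison, the equal-tailed interval is [11.95, 22.70]; the HPD is narrower and shifted toward the mode.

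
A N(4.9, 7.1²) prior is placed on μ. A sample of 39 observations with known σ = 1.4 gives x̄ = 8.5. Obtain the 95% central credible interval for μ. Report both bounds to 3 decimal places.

Posterior precision = 1/7.1² + 39/1.4² = 0.0198 + 19.8980 = 19.9178, so posterior SD = 0.2241.
Posterior mean = (4.9/7.1² + 39·8.5/1.4²) / 19.9178 = 8.4964.
Interval: 8.4964 ± 1.960 × 0.2241 → [8.057, 8.936].

[8.057, 8.936]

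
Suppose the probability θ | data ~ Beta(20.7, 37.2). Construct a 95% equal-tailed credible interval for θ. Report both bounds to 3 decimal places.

Posterior: Beta(20.7, 37.2).
Equal-tailed 95% interval: the 0.025 and 0.975 quantiles of Beta(20.7, 37.2).
Posterior mean ≈ 0.358, SD ≈ 0.062; a Normal approximation gives roughly [0.235, 0.480].
Exact: F⁻¹(0.025) = 0.240; F⁻¹(0.975) = 0.484.

[0.240, 0.484]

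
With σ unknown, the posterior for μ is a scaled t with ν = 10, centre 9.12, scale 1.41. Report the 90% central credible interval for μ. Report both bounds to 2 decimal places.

The t_10 distribution is symmetric; the 90% interval is 9.12 ± t·1.41 with t_{0.95,10} = 1.812.
Half-width: 1.812 × 1.41 = 2.56.
9.12 − 2.56 = 6.56; 9.12 + 2.56 = 11.68.

[6.56, 11.68]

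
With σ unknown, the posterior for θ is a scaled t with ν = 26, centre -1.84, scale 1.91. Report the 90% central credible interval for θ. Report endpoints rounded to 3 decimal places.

[-5.098, 1.418]

The t_26 distribution is symmetric; the 90% interval is -1.84 ± t·1.91 with t_{0.95,26} = 1.706.
Half-width: 1.706 × 1.91 = 3.258.
-1.84 − 3.258 = -5.098; -1.84 + 3.258 = 1.418.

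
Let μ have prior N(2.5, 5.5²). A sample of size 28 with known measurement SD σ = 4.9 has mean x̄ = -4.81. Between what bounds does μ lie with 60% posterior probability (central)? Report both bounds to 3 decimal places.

[-5.377, -3.840]

Posterior precision = 1/5.5² + 28/4.9² = 0.0331 + 1.1662 = 1.1992, so posterior SD = 0.9132.
Posterior mean = (2.5/5.5² + 28·-4.81/4.9²) / 1.1992 = -4.6085.
Interval: -4.6085 ± 0.842 × 0.9132 → [-5.377, -3.840].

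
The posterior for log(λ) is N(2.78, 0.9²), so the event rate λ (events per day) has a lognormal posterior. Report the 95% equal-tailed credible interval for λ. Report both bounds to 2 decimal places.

[2.76, 94.06]

On the log scale the 95% interval is 2.78 ± 1.960 × 0.9 = [1.0160, 4.5440].
Exponentiate: [e^1.0160, e^4.5440] = [2.76, 94.06].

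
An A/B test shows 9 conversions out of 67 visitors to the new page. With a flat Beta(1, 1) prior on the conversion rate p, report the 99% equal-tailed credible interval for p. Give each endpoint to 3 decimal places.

Posterior: Beta(1+9, 1+58) = Beta(10, 59).
Equal-tailed 99% interval: the 0.005 and 0.995 quantiles of Beta(10, 59).
Posterior mean ≈ 0.145, SD ≈ 0.042; a Normal approximation gives roughly [0.037, 0.253].
Exact: F⁻¹(0.005) = 0.057; F⁻¹(0.995) = 0.271.

[0.057, 0.271]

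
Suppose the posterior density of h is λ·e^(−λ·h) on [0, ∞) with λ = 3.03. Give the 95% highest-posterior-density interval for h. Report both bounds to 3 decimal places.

[0.000, 0.989]

The exponential density is strictly decreasing on [0, ∞), so the HPD interval is anchored at 0: [0, q] with P(h ≤ q) = 0.95.
q = −ln(1 − 0.95) / 3.03 = 2.9957 / 3.03 = 0.989.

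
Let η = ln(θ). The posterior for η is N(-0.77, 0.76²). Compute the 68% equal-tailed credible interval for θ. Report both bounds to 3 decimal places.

[0.217, 0.986]

On the log scale the 68% interval is -0.77 ± 0.994 × 0.76 = [-1.5258, -0.0142].
Exponentiate: [e^-1.5258, e^-0.0142] = [0.217, 0.986].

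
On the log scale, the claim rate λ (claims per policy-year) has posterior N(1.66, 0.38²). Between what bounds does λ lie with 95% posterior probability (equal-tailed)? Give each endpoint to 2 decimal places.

[2.50, 11.08]

On the log scale the 95% interval is 1.66 ± 1.960 × 0.38 = [0.9152, 2.4048].
Exponentiate: [e^0.9152, e^2.4048] = [2.50, 11.08].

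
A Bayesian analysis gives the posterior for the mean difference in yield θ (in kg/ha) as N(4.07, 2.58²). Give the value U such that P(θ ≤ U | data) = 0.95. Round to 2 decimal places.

Need U with P(θ ≤ U) = 0.95: U = 4.07 + z_{0.05}·2.58.
z = 1.645; U = 4.07 + 1.645 × 2.58 = 8.31.

8.31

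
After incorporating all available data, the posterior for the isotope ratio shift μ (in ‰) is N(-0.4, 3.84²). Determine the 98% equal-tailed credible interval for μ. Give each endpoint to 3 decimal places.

The posterior is symmetric, so the 98% equal-tailed interval is μ = -0.4 ± z·3.84 with z = 2.326.
Half-width: 2.326 × 3.84 = 8.933.
-0.4 − 8.933 = -9.333; -0.4 + 8.933 = 8.533.

[-9.333, 8.533]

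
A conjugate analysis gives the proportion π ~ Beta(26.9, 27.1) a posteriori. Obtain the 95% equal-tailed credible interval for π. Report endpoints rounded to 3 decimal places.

[0.367, 0.630]

Posterior: Beta(26.9, 27.1).
Equal-tailed 95% interval: the 0.025 and 0.975 quantiles of Beta(26.9, 27.1).
Posterior mean ≈ 0.498, SD ≈ 0.067; a Normal approximation gives roughly [0.366, 0.630].
Exact: F⁻¹(0.025) = 0.367; F⁻¹(0.975) = 0.630.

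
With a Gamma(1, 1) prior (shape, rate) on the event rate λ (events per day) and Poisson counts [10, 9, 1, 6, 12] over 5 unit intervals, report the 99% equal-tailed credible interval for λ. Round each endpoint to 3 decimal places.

[4.132, 9.493]

Posterior: Gamma(1+38, 1+5) = Gamma(39, 6) (shape, rate).
Equal-tailed 99% interval: Gamma(39, 6) quantiles at 0.005 and 0.995.
Posterior mean ≈ 6.500, SD ≈ 1.041; a Normal approximation gives roughly [3.819, 9.181].
Exact: lower = 4.132; upper = 9.493.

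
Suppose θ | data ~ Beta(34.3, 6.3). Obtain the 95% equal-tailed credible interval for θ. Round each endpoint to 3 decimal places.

[0.720, 0.937]

Posterior: Beta(34.3, 6.3).
Equal-tailed 95% interval: the 0.025 and 0.975 quantiles of Beta(34.3, 6.3).
Posterior mean ≈ 0.845, SD ≈ 0.056; a Normal approximation gives roughly [0.735, 0.955].
Exact: F⁻¹(0.025) = 0.720; F⁻¹(0.975) = 0.937.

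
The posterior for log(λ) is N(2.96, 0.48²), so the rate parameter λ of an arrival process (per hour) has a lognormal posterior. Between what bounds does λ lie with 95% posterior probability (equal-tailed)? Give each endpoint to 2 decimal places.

On the log scale the 95% interval is 2.96 ± 1.960 × 0.48 = [2.0192, 3.9008].
Exponentiate: [e^2.0192, e^3.9008] = [7.53, 49.44].

[7.53, 49.44]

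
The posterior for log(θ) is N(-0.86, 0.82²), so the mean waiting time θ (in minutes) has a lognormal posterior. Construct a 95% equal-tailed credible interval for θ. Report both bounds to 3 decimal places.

On the log scale the 95% interval is -0.86 ± 1.960 × 0.82 = [-2.4672, 0.7472].
Exponentiate: [e^-2.4672, e^0.7472] = [0.085, 2.111].

[0.085, 2.111]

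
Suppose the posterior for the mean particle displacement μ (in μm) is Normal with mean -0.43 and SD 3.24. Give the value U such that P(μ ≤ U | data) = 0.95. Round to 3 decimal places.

Need U with P(μ ≤ U) = 0.95: U = -0.43 + z_{0.05}·3.24.
z = 1.645; U = -0.43 + 1.645 × 3.24 = 4.899.

4.899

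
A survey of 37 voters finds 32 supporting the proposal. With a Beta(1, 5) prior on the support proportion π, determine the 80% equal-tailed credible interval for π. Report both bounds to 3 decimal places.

Posterior: Beta(1+32, 5+5) = Beta(33, 10).
Equal-tailed 80% interval: the 0.1 and 0.9 quantiles of Beta(33, 10).
Posterior mean ≈ 0.767, SD ≈ 0.064; a Normal approximation gives roughly [0.686, 0.849].
Exact: F⁻¹(0.1) = 0.683; F⁻¹(0.9) = 0.846.

[0.683, 0.846]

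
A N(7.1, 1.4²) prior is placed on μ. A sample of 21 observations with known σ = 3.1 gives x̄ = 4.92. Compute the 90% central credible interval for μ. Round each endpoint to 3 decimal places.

Posterior precision = 1/1.4² + 21/3.1² = 0.5102 + 2.1852 = 2.6954, so posterior SD = 0.6091.
Posterior mean = (7.1/1.4² + 21·4.92/3.1²) / 2.6954 = 5.3326.
Interval: 5.3326 ± 1.645 × 0.6091 → [4.331, 6.335].

[4.331, 6.335]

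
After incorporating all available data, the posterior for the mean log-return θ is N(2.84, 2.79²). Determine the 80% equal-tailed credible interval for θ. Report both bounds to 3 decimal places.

[-0.736, 6.416]

The posterior is symmetric, so the 80% equal-tailed interval is θ = 2.84 ± z·2.79 with z = 1.282.
Half-width: 1.282 × 2.79 = 3.576.
2.84 − 3.576 = -0.736; 2.84 + 3.576 = 6.416.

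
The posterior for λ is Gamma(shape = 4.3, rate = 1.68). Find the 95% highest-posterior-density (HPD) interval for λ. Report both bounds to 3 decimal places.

[0.508, 4.999]

The posterior is unimodal and skewed, so the HPD interval has equal density at both endpoints and is the shortest 95% interval.
Solving f(0.508) = f(4.999) with F(4.999) − F(0.508) = 0.95 gives [0.508, 4.999].
For comparison, the equal-tailed interval is [0.741, 5.485]; the HPD is narrower and shifted toward the mode.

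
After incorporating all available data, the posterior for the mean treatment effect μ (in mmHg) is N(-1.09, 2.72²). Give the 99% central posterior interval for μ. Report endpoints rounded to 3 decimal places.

[-8.096, 5.916]

The posterior is symmetric, so the 99% equal-tailed interval is μ = -1.09 ± z·2.72 with z = 2.576.
Half-width: 2.576 × 2.72 = 7.006.
-1.09 − 7.006 = -8.096; -1.09 + 7.006 = 5.916.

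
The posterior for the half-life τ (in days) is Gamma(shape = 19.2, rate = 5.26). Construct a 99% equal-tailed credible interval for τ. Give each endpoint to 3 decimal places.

[1.860, 6.150]

Posterior: Gamma(shape 19.2, rate 5.26).
Equal-tailed 99% interval: Gamma(19.2, 5.26) quantiles at 0.005 and 0.995.
Posterior mean ≈ 3.650, SD ≈ 0.833; a Normal approximation gives roughly [1.504, 5.796].
Exact: lower = 1.860; upper = 6.150.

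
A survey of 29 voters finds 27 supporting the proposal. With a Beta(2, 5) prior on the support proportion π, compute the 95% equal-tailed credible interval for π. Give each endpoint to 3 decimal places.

[0.664, 0.916]

Posterior: Beta(2+27, 5+2) = Beta(29, 7).
Equal-tailed 95% interval: the 0.025 and 0.975 quantiles of Beta(29, 7).
Posterior mean ≈ 0.806, SD ≈ 0.065; a Normal approximation gives roughly [0.678, 0.933].
Exact: F⁻¹(0.025) = 0.664; F⁻¹(0.975) = 0.916.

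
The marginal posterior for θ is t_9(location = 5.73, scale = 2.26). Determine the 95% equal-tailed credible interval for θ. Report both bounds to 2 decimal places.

[0.62, 10.84]

The t_9 distribution is symmetric; the 95% interval is 5.73 ± t·2.26 with t_{0.975,9} = 2.262.
Half-width: 2.262 × 2.26 = 5.11.
5.73 − 5.11 = 0.62; 5.73 + 5.11 = 10.84.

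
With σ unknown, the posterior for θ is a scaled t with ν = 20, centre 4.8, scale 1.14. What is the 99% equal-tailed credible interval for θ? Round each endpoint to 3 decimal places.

The t_20 distribution is symmetric; the 99% interval is 4.8 ± t·1.14 with t_{0.995,20} = 2.845.
Half-width: 2.845 × 1.14 = 3.244.
4.8 − 3.244 = 1.556; 4.8 + 3.244 = 8.044.

[1.556, 8.044]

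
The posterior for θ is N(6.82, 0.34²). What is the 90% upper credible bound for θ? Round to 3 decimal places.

7.256

Need U with P(θ ≤ U) = 0.90: U = 6.82 + z_{0.1}·0.34.
z = 1.282; U = 6.82 + 1.282 × 0.34 = 7.256.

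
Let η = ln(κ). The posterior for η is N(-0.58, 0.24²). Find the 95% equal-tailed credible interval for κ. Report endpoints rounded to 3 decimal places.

On the log scale the 95% interval is -0.58 ± 1.960 × 0.24 = [-1.0504, -0.1096].
Exponentiate: [e^-1.0504, e^-0.1096] = [0.350, 0.896].

[0.350, 0.896]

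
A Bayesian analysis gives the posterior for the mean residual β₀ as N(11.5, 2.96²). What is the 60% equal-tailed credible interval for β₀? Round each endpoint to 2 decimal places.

[9.01, 13.99]

The posterior is symmetric, so the 60% equal-tailed interval is β₀ = 11.5 ± z·2.96 with z = 0.842.
Half-width: 0.842 × 2.96 = 2.49.
11.5 − 2.49 = 9.01; 11.5 + 2.49 = 13.99.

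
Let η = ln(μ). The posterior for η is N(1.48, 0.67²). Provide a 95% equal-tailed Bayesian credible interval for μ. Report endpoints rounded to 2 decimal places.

On the log scale the 95% interval is 1.48 ± 1.960 × 0.67 = [0.1668, 2.7932].
Exponentiate: [e^0.1668, e^2.7932] = [1.18, 16.33].

[1.18, 16.33]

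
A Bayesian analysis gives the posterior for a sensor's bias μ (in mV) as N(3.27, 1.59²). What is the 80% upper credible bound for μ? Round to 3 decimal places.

Need U with P(μ ≤ U) = 0.80: U = 3.27 + z_{0.2}·1.59.
z = 0.842; U = 3.27 + 0.842 × 1.59 = 4.608.

4.608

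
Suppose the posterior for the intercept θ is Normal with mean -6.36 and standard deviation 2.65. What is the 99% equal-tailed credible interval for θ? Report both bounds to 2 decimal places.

[-13.19, 0.47]

The posterior is symmetric, so the 99% equal-tailed interval is θ = -6.36 ± z·2.65 with z = 2.576.
Half-width: 2.576 × 2.65 = 6.83.
-6.36 − 6.83 = -13.19; -6.36 + 6.83 = 0.47.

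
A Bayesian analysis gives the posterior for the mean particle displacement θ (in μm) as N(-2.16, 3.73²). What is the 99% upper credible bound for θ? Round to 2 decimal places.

6.52

Need U with P(θ ≤ U) = 0.99: U = -2.16 + z_{0.01}·3.73.
z = 2.326; U = -2.16 + 2.326 × 3.73 = 6.52.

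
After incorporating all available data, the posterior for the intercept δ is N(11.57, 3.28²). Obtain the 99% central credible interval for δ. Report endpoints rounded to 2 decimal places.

[3.12, 20.02]

The posterior is symmetric, so the 99% equal-tailed interval is δ = 11.57 ± z·3.28 with z = 2.576.
Half-width: 2.576 × 3.28 = 8.45.
11.57 − 8.45 = 3.12; 11.57 + 8.45 = 20.02.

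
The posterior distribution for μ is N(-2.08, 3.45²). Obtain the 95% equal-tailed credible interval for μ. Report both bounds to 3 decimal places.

[-8.842, 4.682]

The posterior is symmetric, so the 95% equal-tailed interval is μ = -2.08 ± z·3.45 with z = 1.960.
Half-width: 1.960 × 3.45 = 6.762.
-2.08 − 6.762 = -8.842; -2.08 + 6.762 = 4.682.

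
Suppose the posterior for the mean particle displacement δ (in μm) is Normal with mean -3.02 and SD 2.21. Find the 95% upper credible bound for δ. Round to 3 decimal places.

0.615

Need U with P(δ ≤ U) = 0.95: U = -3.02 + z_{0.05}·2.21.
z = 1.645; U = -3.02 + 1.645 × 2.21 = 0.615.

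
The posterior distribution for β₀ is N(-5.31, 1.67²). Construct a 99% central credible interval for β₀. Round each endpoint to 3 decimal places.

[-9.612, -1.008]

The posterior is symmetric, so the 99% equal-tailed interval is β₀ = -5.31 ± z·1.67 with z = 2.576.
Half-width: 2.576 × 1.67 = 4.302.
-5.31 − 4.302 = -9.612; -5.31 + 4.302 = -1.008.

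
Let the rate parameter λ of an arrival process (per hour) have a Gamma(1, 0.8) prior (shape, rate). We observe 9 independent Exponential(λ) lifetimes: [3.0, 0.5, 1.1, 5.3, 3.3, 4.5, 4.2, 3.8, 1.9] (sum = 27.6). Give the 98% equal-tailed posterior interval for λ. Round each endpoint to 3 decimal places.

[0.145, 0.661]

Posterior: Gamma(1+9, 0.8+27.6) = Gamma(10, 28.4) (shape, rate).
Equal-tailed 98% interval: Gamma(10, 28.4) quantiles at 0.01 and 0.99.
Posterior mean ≈ 0.352, SD ≈ 0.111; a Normal approximation gives roughly [0.093, 0.611].
Exact: lower = 0.145; upper = 0.661.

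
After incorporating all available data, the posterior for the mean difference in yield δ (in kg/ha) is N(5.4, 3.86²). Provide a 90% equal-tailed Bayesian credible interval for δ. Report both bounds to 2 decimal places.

The posterior is symmetric, so the 90% equal-tailed interval is δ = 5.4 ± z·3.86 with z = 1.645.
Half-width: 1.645 × 3.86 = 6.35.
5.4 − 6.35 = -0.95; 5.4 + 6.35 = 11.75.

[-0.95, 11.75]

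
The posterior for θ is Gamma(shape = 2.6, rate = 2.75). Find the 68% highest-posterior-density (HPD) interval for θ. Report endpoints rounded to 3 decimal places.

[0.223, 1.204]

The posterior is unimodal and skewed, so the HPD interval has equal density at both endpoints and is the shortest 68% interval.
Solving f(0.223) = f(1.204) with F(1.204) − F(0.223) = 0.68 gives [0.223, 1.204].
For comparison, the equal-tailed interval is [0.400, 1.491]; the HPD is narrower and shifted toward the mode.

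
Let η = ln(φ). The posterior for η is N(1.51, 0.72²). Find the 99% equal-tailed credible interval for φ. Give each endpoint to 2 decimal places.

On the log scale the 99% interval is 1.51 ± 2.576 × 0.72 = [-0.3446, 3.3646].
Exponentiate: [e^-0.3446, e^3.3646] = [0.71, 28.92].

[0.71, 28.92]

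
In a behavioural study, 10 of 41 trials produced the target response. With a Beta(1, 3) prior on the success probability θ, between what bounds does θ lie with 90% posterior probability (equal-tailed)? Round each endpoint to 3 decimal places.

[0.147, 0.355]

Posterior: Beta(1+10, 3+31) = Beta(11, 34).
Equal-tailed 90% interval: the 0.05 and 0.95 quantiles of Beta(11, 34).
Posterior mean ≈ 0.244, SD ≈ 0.063; a Normal approximation gives roughly [0.140, 0.349].
Exact: F⁻¹(0.05) = 0.147; F⁻¹(0.95) = 0.355.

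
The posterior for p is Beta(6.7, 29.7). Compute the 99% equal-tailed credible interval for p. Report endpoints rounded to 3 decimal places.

Posterior: Beta(6.7, 29.7).
Equal-tailed 99% interval: the 0.005 and 0.995 quantiles of Beta(6.7, 29.7).
Posterior mean ≈ 0.184, SD ≈ 0.063; a Normal approximation gives roughly [0.021, 0.347].
Exact: F⁻¹(0.005) = 0.056; F⁻¹(0.995) = 0.375.

[0.056, 0.375]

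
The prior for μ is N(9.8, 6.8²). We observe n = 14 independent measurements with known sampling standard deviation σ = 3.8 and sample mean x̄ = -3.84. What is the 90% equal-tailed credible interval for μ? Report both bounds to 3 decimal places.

Posterior precision = 1/6.8² + 14/3.8² = 0.0216 + 0.9695 = 0.9912, so posterior SD = 1.0045.
Posterior mean = (9.8/6.8² + 14·-3.84/3.8²) / 0.9912 = -3.5424.
Interval: -3.5424 ± 1.645 × 1.0045 → [-5.195, -1.890].

[-5.195, -1.890]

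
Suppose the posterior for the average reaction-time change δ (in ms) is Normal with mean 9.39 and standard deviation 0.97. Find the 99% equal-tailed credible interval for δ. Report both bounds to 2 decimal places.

The posterior is symmetric, so the 99% equal-tailed interval is δ = 9.39 ± z·0.97 with z = 2.576.
Half-width: 2.576 × 0.97 = 2.50.
9.39 − 2.50 = 6.89; 9.39 + 2.50 = 11.89.

[6.89, 11.89]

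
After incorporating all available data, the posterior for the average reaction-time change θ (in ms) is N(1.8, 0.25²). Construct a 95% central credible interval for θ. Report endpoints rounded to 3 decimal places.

[1.310, 2.290]

The posterior is symmetric, so the 95% equal-tailed interval is θ = 1.8 ± z·0.25 with z = 1.960.
Half-width: 1.960 × 0.25 = 0.490.
1.8 − 0.490 = 1.310; 1.8 + 0.490 = 2.290.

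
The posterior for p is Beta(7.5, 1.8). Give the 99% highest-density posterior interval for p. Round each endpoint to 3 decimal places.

[0.450, 0.999]

The posterior is unimodal and skewed, so the HPD interval has equal density at both endpoints and is the shortest 99% interval.
Solving f(0.450) = f(0.999) with F(0.999) − F(0.450) = 0.99 gives [0.450, 0.999].
For comparison, the equal-tailed interval is [0.409, 0.991]; the HPD is narrower and shifted toward the mode.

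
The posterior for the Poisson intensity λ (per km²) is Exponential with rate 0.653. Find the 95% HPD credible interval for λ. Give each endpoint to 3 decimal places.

The exponential density is strictly decreasing on [0, ∞), so the HPD interval is anchored at 0: [0, q] with P(λ ≤ q) = 0.95.
q = −ln(1 − 0.95) / 0.653 = 2.9957 / 0.653 = 4.588.

[0.000, 4.588]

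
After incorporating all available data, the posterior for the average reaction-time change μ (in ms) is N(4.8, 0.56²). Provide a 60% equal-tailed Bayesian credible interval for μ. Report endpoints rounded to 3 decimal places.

[4.329, 5.271]

The posterior is symmetric, so the 60% equal-tailed interval is μ = 4.8 ± z·0.56 with z = 0.842.
Half-width: 0.842 × 0.56 = 0.471.
4.8 − 0.471 = 4.329; 4.8 + 0.471 = 5.271.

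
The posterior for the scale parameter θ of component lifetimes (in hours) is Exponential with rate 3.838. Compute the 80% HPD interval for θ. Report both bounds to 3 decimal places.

The exponential density is strictly decreasing on [0, ∞), so the HPD interval is anchored at 0: [0, q] with P(θ ≤ q) = 0.80.
q = −ln(1 − 0.80) / 3.838 = 1.6094 / 3.838 = 0.419.

[0.000, 0.419]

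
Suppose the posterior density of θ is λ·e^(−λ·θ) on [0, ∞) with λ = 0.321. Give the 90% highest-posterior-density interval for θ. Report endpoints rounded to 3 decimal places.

The exponential density is strictly decreasing on [0, ∞), so the HPD interval is anchored at 0: [0, q] with P(θ ≤ q) = 0.90.
q = −ln(1 − 0.90) / 0.321 = 2.3026 / 0.321 = 7.173.

[0.000, 7.173]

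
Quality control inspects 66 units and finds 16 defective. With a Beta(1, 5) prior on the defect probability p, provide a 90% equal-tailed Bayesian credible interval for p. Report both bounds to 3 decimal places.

Posterior: Beta(1+16, 5+50) = Beta(17, 55).
Equal-tailed 90% interval: the 0.05 and 0.95 quantiles of Beta(17, 55).
Posterior mean ≈ 0.236, SD ≈ 0.050; a Normal approximation gives roughly [0.154, 0.318].
Exact: F⁻¹(0.05) = 0.159; F⁻¹(0.95) = 0.322.

[0.159, 0.322]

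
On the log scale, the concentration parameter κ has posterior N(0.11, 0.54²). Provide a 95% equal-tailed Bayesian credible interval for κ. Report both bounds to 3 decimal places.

[0.387, 3.217]

On the log scale the 95% interval is 0.11 ± 1.960 × 0.54 = [-0.9484, 1.1684].
Exponentiate: [e^-0.9484, e^1.1684] = [0.387, 3.217].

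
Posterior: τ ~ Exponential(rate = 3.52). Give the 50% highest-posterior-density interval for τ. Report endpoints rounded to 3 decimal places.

The exponential density is strictly decreasing on [0, ∞), so the HPD interval is anchored at 0: [0, q] with P(τ ≤ q) = 0.50.
q = −ln(1 − 0.50) / 3.52 = 0.6931 / 3.52 = 0.197.

[0.000, 0.197]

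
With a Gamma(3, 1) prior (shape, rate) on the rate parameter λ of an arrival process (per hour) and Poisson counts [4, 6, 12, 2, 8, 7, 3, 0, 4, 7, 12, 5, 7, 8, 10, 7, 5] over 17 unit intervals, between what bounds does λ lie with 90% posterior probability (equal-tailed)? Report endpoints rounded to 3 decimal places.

[5.185, 7.100]

Posterior: Gamma(3+107, 1+17) = Gamma(110, 18) (shape, rate).
Equal-tailed 90% interval: Gamma(110, 18) quantiles at 0.05 and 0.95.
Posterior mean ≈ 6.111, SD ≈ 0.583; a Normal approximation gives roughly [5.153, 7.070].
Exact: lower = 5.185; upper = 7.100.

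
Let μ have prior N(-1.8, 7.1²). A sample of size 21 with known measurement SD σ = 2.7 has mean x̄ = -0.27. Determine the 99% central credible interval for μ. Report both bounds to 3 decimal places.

Posterior precision = 1/7.1² + 21/2.7² = 0.0198 + 2.8807 = 2.9005, so posterior SD = 0.5872.
Posterior mean = (-1.8/7.1² + 21·-0.27/2.7²) / 2.9005 = -0.2805.
Interval: -0.2805 ± 2.576 × 0.5872 → [-1.793, 1.232].

[-1.793, 1.232]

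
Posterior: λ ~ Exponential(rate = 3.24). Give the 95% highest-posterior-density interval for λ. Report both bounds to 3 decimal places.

[0.000, 0.925]

The exponential density is strictly decreasing on [0, ∞), so the HPD interval is anchored at 0: [0, q] with P(λ ≤ q) = 0.95.
q = −ln(1 − 0.95) / 3.24 = 2.9957 / 3.24 = 0.925.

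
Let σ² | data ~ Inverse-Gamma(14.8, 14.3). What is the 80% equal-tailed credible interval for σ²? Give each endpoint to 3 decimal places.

Inverse-Gamma(14.8, 14.3) quantiles: F⁻¹(0.1) and F⁻¹(0.9).
Equivalently, 1/σ² ~ Gamma(14.8, rate = 14.3); invert its 0.9 and 0.1 quantiles.
Posterior mean ≈ 1.036, SD ≈ 0.290; a Normal approximation gives roughly [0.665, 1.407].
Exact: lower = 0.719; upper = 1.411.

[0.719, 1.411]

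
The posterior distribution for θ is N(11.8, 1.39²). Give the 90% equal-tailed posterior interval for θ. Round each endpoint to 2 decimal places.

The posterior is symmetric, so the 90% equal-tailed interval is θ = 11.8 ± z·1.39 with z = 1.645.
Half-width: 1.645 × 1.39 = 2.29.
11.8 − 2.29 = 9.51; 11.8 + 2.29 = 14.09.

[9.51, 14.09]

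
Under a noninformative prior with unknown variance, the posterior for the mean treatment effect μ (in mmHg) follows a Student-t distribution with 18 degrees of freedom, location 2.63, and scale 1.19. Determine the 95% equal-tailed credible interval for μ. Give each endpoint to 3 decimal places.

The t_18 distribution is symmetric; the 95% interval is 2.63 ± t·1.19 with t_{0.975,18} = 2.101.
Half-width: 2.101 × 1.19 = 2.500.
2.63 − 2.500 = 0.130; 2.63 + 2.500 = 5.130.

[0.130, 5.130]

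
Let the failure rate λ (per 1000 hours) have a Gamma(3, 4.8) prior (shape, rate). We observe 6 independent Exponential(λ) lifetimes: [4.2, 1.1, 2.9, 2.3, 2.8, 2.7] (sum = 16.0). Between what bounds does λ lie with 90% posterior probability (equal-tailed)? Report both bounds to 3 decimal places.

[0.226, 0.694]

Posterior: Gamma(3+6, 4.8+16.0) = Gamma(9, 20.8) (shape, rate).
Equal-tailed 90% interval: Gamma(9, 20.8) quantiles at 0.05 and 0.95.
Posterior mean ≈ 0.433, SD ≈ 0.144; a Normal approximation gives roughly [0.195, 0.670].
Exact: lower = 0.226; upper = 0.694.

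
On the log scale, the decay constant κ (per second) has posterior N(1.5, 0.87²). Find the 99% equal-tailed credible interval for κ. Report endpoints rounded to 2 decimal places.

On the log scale the 99% interval is 1.5 ± 2.576 × 0.87 = [-0.7410, 3.7410].
Exponentiate: [e^-0.7410, e^3.7410] = [0.48, 42.14].

[0.48, 42.14]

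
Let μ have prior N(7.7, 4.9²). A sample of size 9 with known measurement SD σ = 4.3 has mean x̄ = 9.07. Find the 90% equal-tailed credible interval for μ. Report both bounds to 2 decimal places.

Posterior precision = 1/4.9² + 9/4.3² = 0.0416 + 0.4867 = 0.5284, so posterior SD = 1.3757.
Posterior mean = (7.7/4.9² + 9·9.07/4.3²) / 0.5284 = 8.9620.
Interval: 8.9620 ± 1.645 × 1.3757 → [6.70, 11.22].

[6.70, 11.22]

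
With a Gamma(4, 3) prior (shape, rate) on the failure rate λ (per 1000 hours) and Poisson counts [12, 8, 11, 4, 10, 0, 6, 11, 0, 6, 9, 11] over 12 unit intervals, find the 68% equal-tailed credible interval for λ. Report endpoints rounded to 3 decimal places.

Posterior: Gamma(4+88, 3+12) = Gamma(92, 15) (shape, rate).
Equal-tailed 68% interval: Gamma(92, 15) quantiles at 0.16 and 0.84.
Posterior mean ≈ 6.133, SD ≈ 0.639; a Normal approximation gives roughly [5.497, 6.769].
Exact: lower = 5.498; upper = 6.768.

[5.498, 6.768]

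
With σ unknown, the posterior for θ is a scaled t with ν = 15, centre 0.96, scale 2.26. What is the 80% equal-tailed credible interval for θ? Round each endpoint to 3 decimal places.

[-2.070, 3.990]

The t_15 distribution is symmetric; the 80% interval is 0.96 ± t·2.26 with t_{0.9,15} = 1.341.
Half-width: 1.341 × 2.26 = 3.030.
0.96 − 3.030 = -2.070; 0.96 + 3.030 = 3.990.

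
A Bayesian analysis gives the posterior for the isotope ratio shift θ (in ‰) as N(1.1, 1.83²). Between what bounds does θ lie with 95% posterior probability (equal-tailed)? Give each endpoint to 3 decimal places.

[-2.487, 4.687]

The posterior is symmetric, so the 95% equal-tailed interval is θ = 1.1 ± z·1.83 with z = 1.960.
Half-width: 1.960 × 1.83 = 3.587.
1.1 − 3.587 = -2.487; 1.1 + 3.587 = 4.687.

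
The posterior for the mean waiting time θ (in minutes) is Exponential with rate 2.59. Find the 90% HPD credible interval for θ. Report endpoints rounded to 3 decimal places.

The exponential density is strictly decreasing on [0, ∞), so the HPD interval is anchored at 0: [0, q] with P(θ ≤ q) = 0.90.
q = −ln(1 − 0.90) / 2.59 = 2.3026 / 2.59 = 0.889.

[0.000, 0.889]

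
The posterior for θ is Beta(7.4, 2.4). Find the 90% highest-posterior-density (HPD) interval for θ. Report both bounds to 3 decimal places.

The posterior is unimodal and skewed, so the HPD interval has equal density at both endpoints and is the shortest 90% interval.
Solving f(0.558) = f(0.964) with F(0.964) − F(0.558) = 0.90 gives [0.558, 0.964].
For comparison, the equal-tailed interval is [0.512, 0.937]; the HPD is narrower and shifted toward the mode.

[0.558, 0.964]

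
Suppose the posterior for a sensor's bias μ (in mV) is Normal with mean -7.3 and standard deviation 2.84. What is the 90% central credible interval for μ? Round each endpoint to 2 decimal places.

[-11.97, -2.63]

The posterior is symmetric, so the 90% equal-tailed interval is μ = -7.3 ± z·2.84 with z = 1.645.
Half-width: 1.645 × 2.84 = 4.67.
-7.3 − 4.67 = -11.97; -7.3 + 4.67 = -2.63.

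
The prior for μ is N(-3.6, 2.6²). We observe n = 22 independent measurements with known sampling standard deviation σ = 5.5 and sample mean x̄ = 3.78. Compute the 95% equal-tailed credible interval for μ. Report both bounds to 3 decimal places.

[0.438, 4.628]

Posterior precision = 1/2.6² + 22/5.5² = 0.1479 + 0.7273 = 0.8752, so posterior SD = 1.0689.
Posterior mean = (-3.6/2.6² + 22·3.78/5.5²) / 0.8752 = 2.5326.
Interval: 2.5326 ± 1.960 × 1.0689 → [0.438, 4.628].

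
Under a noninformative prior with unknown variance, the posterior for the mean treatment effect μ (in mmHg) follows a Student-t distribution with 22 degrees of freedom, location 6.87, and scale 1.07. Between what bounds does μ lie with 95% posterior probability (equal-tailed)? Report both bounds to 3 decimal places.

The t_22 distribution is symmetric; the 95% interval is 6.87 ± t·1.07 with t_{0.975,22} = 2.074.
Half-width: 2.074 × 1.07 = 2.219.
6.87 − 2.219 = 4.651; 6.87 + 2.219 = 9.089.

[4.651, 9.089]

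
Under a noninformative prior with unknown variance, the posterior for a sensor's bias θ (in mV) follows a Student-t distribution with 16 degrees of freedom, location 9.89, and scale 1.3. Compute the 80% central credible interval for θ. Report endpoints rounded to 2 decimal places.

[8.15, 11.63]

The t_16 distribution is symmetric; the 80% interval is 9.89 ± t·1.3 with t_{0.9,16} = 1.337.
Half-width: 1.337 × 1.3 = 1.74.
9.89 − 1.74 = 8.15; 9.89 + 1.74 = 11.63.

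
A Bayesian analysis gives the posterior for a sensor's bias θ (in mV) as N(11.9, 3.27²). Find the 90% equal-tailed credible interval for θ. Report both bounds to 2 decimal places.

The posterior is symmetric, so the 90% equal-tailed interval is θ = 11.9 ± z·3.27 with z = 1.645.
Half-width: 1.645 × 3.27 = 5.38.
11.9 − 5.38 = 6.52; 11.9 + 5.38 = 17.28.

[6.52, 17.28]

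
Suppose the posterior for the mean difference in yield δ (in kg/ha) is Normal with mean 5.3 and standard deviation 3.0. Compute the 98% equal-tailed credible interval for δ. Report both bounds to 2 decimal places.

The posterior is symmetric, so the 98% equal-tailed interval is δ = 5.3 ± z·3.0 with z = 2.326.
Half-width: 2.326 × 3.0 = 6.98.
5.3 − 6.98 = -1.68; 5.3 + 6.98 = 12.28.

[-1.68, 12.28]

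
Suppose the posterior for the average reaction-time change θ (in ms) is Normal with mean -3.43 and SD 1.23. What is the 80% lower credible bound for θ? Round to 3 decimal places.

-4.465

Need L with P(θ ≥ L) = 0.80: L = -3.43 − z_{0.2}·1.23.
z = 0.842; L = -3.43 − 0.842 × 1.23 = -4.465.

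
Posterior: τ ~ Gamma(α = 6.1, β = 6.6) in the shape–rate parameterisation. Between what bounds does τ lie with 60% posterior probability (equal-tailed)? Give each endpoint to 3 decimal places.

Posterior: Gamma(shape 6.1, rate 6.6).
Equal-tailed 60% interval: Gamma(6.1, 6.6) quantiles at 0.2 and 0.8.
Posterior mean ≈ 0.924, SD ≈ 0.374; a Normal approximation gives roughly [0.609, 1.239].
Exact: lower = 0.604; upper = 1.216.

[0.604, 1.216]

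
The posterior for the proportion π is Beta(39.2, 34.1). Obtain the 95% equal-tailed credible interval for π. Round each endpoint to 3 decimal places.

Posterior: Beta(39.2, 34.1).
Equal-tailed 95% interval: the 0.025 and 0.975 quantiles of Beta(39.2, 34.1).
Posterior mean ≈ 0.535, SD ≈ 0.058; a Normal approximation gives roughly [0.421, 0.648].
Exact: F⁻¹(0.025) = 0.421; F⁻¹(0.975) = 0.647.

[0.421, 0.647]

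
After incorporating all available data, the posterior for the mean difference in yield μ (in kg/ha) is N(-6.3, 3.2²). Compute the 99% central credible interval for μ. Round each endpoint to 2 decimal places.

[-14.54, 1.94]

The posterior is symmetric, so the 99% equal-tailed interval is μ = -6.3 ± z·3.2 with z = 2.576.
Half-width: 2.576 × 3.2 = 8.24.
-6.3 − 8.24 = -14.54; -6.3 + 8.24 = 1.94.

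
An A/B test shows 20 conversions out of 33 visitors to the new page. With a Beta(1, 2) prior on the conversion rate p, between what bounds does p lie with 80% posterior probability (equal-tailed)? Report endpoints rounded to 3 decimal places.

Posterior: Beta(1+20, 2+13) = Beta(21, 15).
Equal-tailed 80% interval: the 0.1 and 0.9 quantiles of Beta(21, 15).
Posterior mean ≈ 0.583, SD ≈ 0.081; a Normal approximation gives roughly [0.479, 0.687].
Exact: F⁻¹(0.1) = 0.478; F⁻¹(0.9) = 0.687.

[0.478, 0.687]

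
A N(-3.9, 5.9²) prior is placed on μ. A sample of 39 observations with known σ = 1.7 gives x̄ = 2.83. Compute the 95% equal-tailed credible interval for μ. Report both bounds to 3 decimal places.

Posterior precision = 1/5.9² + 39/1.7² = 0.0287 + 13.4948 = 13.5235, so posterior SD = 0.2719.
Posterior mean = (-3.9/5.9² + 39·2.83/1.7²) / 13.5235 = 2.8157.
Interval: 2.8157 ± 1.960 × 0.2719 → [2.283, 3.349].

[2.283, 3.349]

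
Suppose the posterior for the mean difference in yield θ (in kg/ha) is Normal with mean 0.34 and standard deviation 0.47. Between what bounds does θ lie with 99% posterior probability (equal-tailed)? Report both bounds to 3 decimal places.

[-0.871, 1.551]

The posterior is symmetric, so the 99% equal-tailed interval is θ = 0.34 ± z·0.47 with z = 2.576.
Half-width: 2.576 × 0.47 = 1.211.
0.34 − 1.211 = -0.871; 0.34 + 1.211 = 1.551.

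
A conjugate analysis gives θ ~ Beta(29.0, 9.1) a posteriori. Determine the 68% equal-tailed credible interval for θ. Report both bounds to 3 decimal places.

Posterior: Beta(29.0, 9.1).
Equal-tailed 68% interval: the 0.16 and 0.84 quantiles of Beta(29.0, 9.1).
Posterior mean ≈ 0.761, SD ≈ 0.068; a Normal approximation gives roughly [0.693, 0.829].
Exact: F⁻¹(0.16) = 0.693; F⁻¹(0.84) = 0.829.

[0.693, 0.829]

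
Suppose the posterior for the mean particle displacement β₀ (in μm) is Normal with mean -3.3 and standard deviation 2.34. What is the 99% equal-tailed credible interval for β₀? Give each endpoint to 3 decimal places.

The posterior is symmetric, so the 99% equal-tailed interval is β₀ = -3.3 ± z·2.34 with z = 2.576.
Half-width: 2.576 × 2.34 = 6.027.
-3.3 − 6.027 = -9.327; -3.3 + 6.027 = 2.727.

[-9.327, 2.727]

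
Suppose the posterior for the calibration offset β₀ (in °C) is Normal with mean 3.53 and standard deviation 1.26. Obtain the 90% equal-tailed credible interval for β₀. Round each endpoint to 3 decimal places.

The posterior is symmetric, so the 90% equal-tailed interval is β₀ = 3.53 ± z·1.26 with z = 1.645.
Half-width: 1.645 × 1.26 = 2.073.
3.53 − 2.073 = 1.457; 3.53 + 2.073 = 5.603.

[1.457, 5.603]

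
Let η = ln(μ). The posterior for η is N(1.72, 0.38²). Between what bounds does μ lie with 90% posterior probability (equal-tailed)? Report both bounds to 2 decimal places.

On the log scale the 90% interval is 1.72 ± 1.645 × 0.38 = [1.0950, 2.3450].
Exponentiate: [e^1.0950, e^2.3450] = [2.99, 10.43].

[2.99, 10.43]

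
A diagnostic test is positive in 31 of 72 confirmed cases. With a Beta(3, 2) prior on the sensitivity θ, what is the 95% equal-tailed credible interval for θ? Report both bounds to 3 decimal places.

[0.333, 0.553]

Posterior: Beta(3+31, 2+41) = Beta(34, 43).
Equal-tailed 95% interval: the 0.025 and 0.975 quantiles of Beta(34, 43).
Posterior mean ≈ 0.442, SD ≈ 0.056; a Normal approximation gives roughly [0.331, 0.552].
Exact: F⁻¹(0.025) = 0.333; F⁻¹(0.975) = 0.553.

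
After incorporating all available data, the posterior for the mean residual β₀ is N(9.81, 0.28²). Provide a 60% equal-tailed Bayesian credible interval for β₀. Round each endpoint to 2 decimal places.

The posterior is symmetric, so the 60% equal-tailed interval is β₀ = 9.81 ± z·0.28 with z = 0.842.
Half-width: 0.842 × 0.28 = 0.24.
9.81 − 0.24 = 9.57; 9.81 + 0.24 = 10.05.

[9.57, 10.05]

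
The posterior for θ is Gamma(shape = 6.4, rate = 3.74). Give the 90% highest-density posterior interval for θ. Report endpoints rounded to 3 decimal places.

The posterior is unimodal and skewed, so the HPD interval has equal density at both endpoints and is the shortest 90% interval.
Solving f(0.638) = f(2.744) with F(2.744) − F(0.638) = 0.90 gives [0.638, 2.744].
For comparison, the equal-tailed interval is [0.770, 2.954]; the HPD is narrower and shifted toward the mode.

[0.638, 2.744]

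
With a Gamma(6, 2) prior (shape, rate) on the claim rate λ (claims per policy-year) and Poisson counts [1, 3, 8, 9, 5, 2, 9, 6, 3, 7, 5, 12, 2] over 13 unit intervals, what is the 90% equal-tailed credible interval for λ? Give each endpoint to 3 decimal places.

[4.271, 6.205]

Posterior: Gamma(6+72, 2+13) = Gamma(78, 15) (shape, rate).
Equal-tailed 90% interval: Gamma(78, 15) quantiles at 0.05 and 0.95.
Posterior mean ≈ 5.200, SD ≈ 0.589; a Normal approximation gives roughly [4.232, 6.168].
Exact: lower = 4.271; upper = 6.205.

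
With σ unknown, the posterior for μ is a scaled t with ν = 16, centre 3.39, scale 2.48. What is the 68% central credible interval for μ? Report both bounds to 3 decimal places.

The t_16 distribution is symmetric; the 68% interval is 3.39 ± t·2.48 with t_{0.84,16} = 1.026.
Half-width: 1.026 × 2.48 = 2.545.
3.39 − 2.545 = 0.845; 3.39 + 2.545 = 5.935.

[0.845, 5.935]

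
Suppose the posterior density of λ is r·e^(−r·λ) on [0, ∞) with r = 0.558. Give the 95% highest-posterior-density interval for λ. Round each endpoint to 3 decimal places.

The exponential density is strictly decreasing on [0, ∞), so the HPD interval is anchored at 0: [0, q] with P(λ ≤ q) = 0.95.
q = −ln(1 − 0.95) / 0.558 = 2.9957 / 0.558 = 5.369.

[0.000, 5.369]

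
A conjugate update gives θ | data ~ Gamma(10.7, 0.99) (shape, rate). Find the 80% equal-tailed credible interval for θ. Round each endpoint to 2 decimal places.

Posterior: Gamma(shape 10.7, rate 0.99).
Equal-tailed 80% interval: Gamma(10.7, 0.99) quantiles at 0.1 and 0.9.
Posterior mean ≈ 10.81, SD ≈ 3.30; a Normal approximation gives roughly [6.57, 15.04].
Exact: lower = 6.85; upper = 15.20.

[6.85, 15.20]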